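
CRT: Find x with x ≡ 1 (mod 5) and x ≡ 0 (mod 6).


m₁ = 5, m₂ = 6, gcd = 1, so CRT applies. M = m₁·m₂ = 30
Let M₁ = M/m₁ = 6, M₂ = M/m₂ = 5
Find y₁ ≡ M₁⁻¹ (mod m₁): 6⁻¹ ≡ 1 (mod 5)
Find y₂ ≡ M₂⁻¹ (mod m₂): 5⁻¹ ≡ 5 (mod 6)
x = a₁·M₁·y₁ + a₂·M₂·y₂ = 1·6·1 + 0·5·5 = 6
Reduce mod 30: x ≡ 6
Check: 6 mod 5 = 1 ✓, 6 mod 6 = 0 ✓

x ≡ 6 (mod 30)


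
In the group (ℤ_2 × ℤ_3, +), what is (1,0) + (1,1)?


Operation: componentwise addition mod (2, 3)
(1,0) + (1,1) = ((a₁+b₁) mod 2, (a₂+b₂) mod 3) with a = (1,0), b = (1,1)

(1,0) + (1,1) = (0,1)


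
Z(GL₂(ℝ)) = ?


Z(G) = {g ∈ G | gx = xg for all x ∈ G}
Only scalar multiples of the identity commute with all invertible matrices

Z(GL₂(ℝ)) = {aI : a ∈ ℝ, a ≠ 0}


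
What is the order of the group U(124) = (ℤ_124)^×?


U(n) is the group of units mod n; |U(n)| = φ(n)
|U(124)| = φ(124) = 60

|U(124) = (ℤ_124)^×| = 60


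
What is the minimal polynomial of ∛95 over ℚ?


∛95 satisfies x³ - 95 = 0, irreducible over ℚ (no rational root; 95 is not a perfect cube)

Minimal polynomial: x³ - 95


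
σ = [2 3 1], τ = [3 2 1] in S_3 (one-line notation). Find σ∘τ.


σ∘τ: apply τ first, then σ
1 →τ 3 →σ 1
2 →τ 2 →σ 3
3 →τ 1 →σ 2

σ∘τ = [1 3 2]


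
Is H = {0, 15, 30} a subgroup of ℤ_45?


Subgroup test for H = {0, 15, 30} in (ℤ_45, +):
(1) 0 ∈ H? Yes
(2) Closure: for all a,b ∈ H, (a+b) mod 45 ∈ H? Yes
(3) Inverses: for all a ∈ H, -a mod 45 ∈ H? Yes

Yes, H is a subgroup of ℤ_45


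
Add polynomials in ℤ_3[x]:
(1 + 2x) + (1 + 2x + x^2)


Add coefficients mod 3:
x^0: 1 + 1 = 2 (mod 3)
x^1: 2 + 2 = 1 (mod 3)
x^2: 0 + 1 = 1 (mod 3)
Result: 2 + x + x^2

f + g = 2 + x + x^2


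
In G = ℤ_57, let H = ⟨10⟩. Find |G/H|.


|⟨10⟩| = n / gcd(10, 57) = 57 / 1 = 57
H is normal (ℤ_57 is abelian).
|G/H| = |G| / |H| = 57 / 57 = 1

|G/H| = 1


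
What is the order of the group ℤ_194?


ℤ_n has n elements.

|ℤ_194| = 194


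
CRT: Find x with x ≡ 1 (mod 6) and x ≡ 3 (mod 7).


m₁ = 6, m₂ = 7, gcd = 1, so CRT applies. M = m₁·m₂ = 42
Let M₁ = M/m₁ = 7, M₂ = M/m₂ = 6
Find y₁ ≡ M₁⁻¹ (mod m₁): 7⁻¹ ≡ 1 (mod 6)
Find y₂ ≡ M₂⁻¹ (mod m₂): 6⁻¹ ≡ 6 (mod 7)
x = a₁·M₁·y₁ + a₂·M₂·y₂ = 1·7·1 + 3·6·6 = 115
Reduce mod 42: x ≡ 31
Check: 31 mod 6 = 1 ✓, 31 mod 7 = 3 ✓

x ≡ 31 (mod 42)


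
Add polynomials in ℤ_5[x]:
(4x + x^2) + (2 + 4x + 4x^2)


Add coefficients mod 5:
x^0: 0 + 2 = 2 (mod 5)
x^1: 4 + 4 = 3 (mod 5)
x^2: 1 + 4 = 0 (mod 5)
Result: 2 + 3x

f + g = 2 + 3x


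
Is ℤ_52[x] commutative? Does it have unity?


ℤ_52 has zero divisors (2·26 ≡ 0), and these lift to constant zero divisors in ℤ_52[x]; so not an integral domain
Commutative: Yes
Integral domain: No
Has unity: Yes

ℤ_52[x]: Commutative=Yes, Unity=Yes


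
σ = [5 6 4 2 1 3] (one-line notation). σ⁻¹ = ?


To find σ⁻¹, swap domain and range:
σ(1) = 5 → σ⁻¹(5) = 1
σ(2) = 6 → σ⁻¹(6) = 2
σ(3) = 4 → σ⁻¹(4) = 3
σ(4) = 2 → σ⁻¹(2) = 4
σ(5) = 1 → σ⁻¹(1) = 5
σ(6) = 3 → σ⁻¹(3) = 6

σ⁻¹ = [5 4 6 3 1 2]


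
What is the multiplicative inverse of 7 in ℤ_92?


Use the extended Euclidean algorithm to write 1 = 7·s + 92·t; then s mod 92 is the inverse.
Euclidean algorithm:
  7 = 0·92 + 7
  92 = 13·7 + 1
  7 = 7·1 + 0
gcd(7,92) = 1
Back-substitution gives: 7·(-13) + 92·(1) = 1
So 7⁻¹ ≡ -13 ≡ 79 (mod 92)
Check: 7 × 79 = 553 ≡ 1 (mod 92) ✓

7⁻¹ ≡ 79 (mod 92)


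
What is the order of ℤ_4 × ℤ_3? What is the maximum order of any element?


|ℤ_4 × ℤ_3| = 4 × 3 = 12
Max element order = lcm(4,3) = 12
Cyclic? Yes (gcd=1)

|ℤ_4×ℤ_3| = 12, max element order = 12


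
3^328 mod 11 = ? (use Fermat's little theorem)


Fermat's little theorem: if p is prime and gcd(a,p)=1, then a^(p-1) ≡ 1 (mod p)
p = 11 is prime, gcd(3,11) = 1
Reduce exponent: 328 mod 10 = 8
So 3^328 ≡ 3^8 (mod 11)
3^8 mod 11 = 5

3^328 ≡ 5 (mod 11)


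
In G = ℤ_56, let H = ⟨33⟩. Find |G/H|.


|⟨33⟩| = n / gcd(33, 56) = 56 / 1 = 56
H is normal (ℤ_56 is abelian).
|G/H| = |G| / |H| = 56 / 56 = 1

|G/H| = 1


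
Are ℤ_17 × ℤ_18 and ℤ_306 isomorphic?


Comparing ℤ_17 × ℤ_18 and ℤ_306:
gcd(17,18) = 1, so ℤ_17 × ℤ_18 ≅ ℤ_306 (CRT)

Yes, ℤ_17 × ℤ_18 ≅ ℤ_306


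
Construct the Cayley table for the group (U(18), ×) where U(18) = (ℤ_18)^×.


Elements: {1, 5, 7, 11, 13, 17}
Operation: multiplication mod 18
Entry (a, b) = (a × b) mod 18

Cayley table:
   |  1 |  5 |  7 | 11 | 13 | 17
 1 |  1 |  5 |  7 | 11 | 13 | 17
 5 |  5 |  7 | 17 |  1 | 11 | 13
 7 |  7 | 17 | 13 |  5 |  1 | 11
11 | 11 |  1 |  5 | 13 | 17 |  7
13 | 13 | 11 |  1 | 17 |  7 |  5
17 | 17 | 13 | 11 |  7 |  5 |  1


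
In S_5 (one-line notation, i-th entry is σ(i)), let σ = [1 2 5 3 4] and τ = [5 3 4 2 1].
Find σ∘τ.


σ∘τ: apply τ first, then σ
1 →τ 5 →σ 4
2 →τ 3 →σ 5
3 →τ 4 →σ 3
4 →τ 2 →σ 2
5 →τ 1 →σ 1

σ∘τ = [4 5 3 2 1]


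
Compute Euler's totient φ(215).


Factor n: 215 = 5 × 43
φ(n) = n · ∏(1 - 1/p) over distinct primes p | n
φ(215) = 215 · (1 - 1/5) · (1 - 1/43) = 168

φ(215) = 168


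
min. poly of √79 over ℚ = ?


√79 satisfies x² - 79 = 0, irreducible over ℚ since 79 is squarefree

Minimal polynomial: x² - 79


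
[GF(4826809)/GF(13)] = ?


GF(4826809) = GF(13^6), so the extension degree is 6

[GF(4826809)/GF(13)] = 6


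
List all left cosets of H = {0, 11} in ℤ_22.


H = {0, 11}, |H| = 2
Number of cosets = |G|/|H| = 22/2 = 11
0 + H = {0, 11}
1 + H = {1, 12}
2 + H = {2, 13}
3 + H = {3, 14}
4 + H = {4, 15}
5 + H = {5, 16}
6 + H = {6, 17}
7 + H = {7, 18}
8 + H = {8, 19}
9 + H = {9, 20}
10 + H = {10, 21}

Cosets: 0+H={0,11}; 1+H={1,12}; 2+H={2,13}; 3+H={3,14}; 4+H={4,15}; 5+H={5,16}; 6+H={6,17}; 7+H={7,18}; 8+H={8,19}; 9+H={9,20}; 10+H={10,21}


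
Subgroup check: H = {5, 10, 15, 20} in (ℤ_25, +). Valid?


Subgroup test for H = {5, 10, 15, 20} in (ℤ_25, +):
(1) 0 ∈ H? No
(2) Closure: for all a,b ∈ H, (a+b) mod 25 ∈ H? No  [counterexample: 5 + 20 = 0 ∉ H]
(3) Inverses: for all a ∈ H, -a mod 25 ∈ H? Yes

No, H is not a subgroup of ℤ_25


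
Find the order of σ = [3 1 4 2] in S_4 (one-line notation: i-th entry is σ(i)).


Cycle decomposition: (1 3 4 2)
Cycle lengths: 4
Order = lcm(4) = 4

ord(σ) = 4


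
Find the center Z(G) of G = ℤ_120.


Z(G) = {g ∈ G | gx = xg for all x ∈ G}
ℤ_120 is abelian, so Z(G) = G

Z(ℤ_120) = ℤ_120


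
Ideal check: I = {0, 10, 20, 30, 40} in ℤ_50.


Check ideal conditions for I = {0, 10, 20, 30, 40} in ℤ_50:
(1) I is an additive subgroup? Yes
(2) For r ∈ ℤ_50 and a ∈ I: r·a ∈ I? Yes

Yes, I is an ideal of ℤ_50


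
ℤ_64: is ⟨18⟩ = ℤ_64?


g generates ℤ_n iff gcd(g, n) = 1
gcd(18, 64) = 2
Since gcd = 2 ≠ 1, ⟨18⟩ has order 32 < 64, so 18 is not a generator.

No, 18 does not generate ℤ_64


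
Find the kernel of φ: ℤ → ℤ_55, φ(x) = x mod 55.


Kernel = preimage of identity
ker(φ) = {x ∈ ℤ : x ≡ 0 (mod 55)} = 55ℤ = {0, ±55, ±110, ...}

ker(φ) = 55ℤ


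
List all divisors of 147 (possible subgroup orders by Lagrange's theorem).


Lagrange's theorem: |H| divides |G|
|G| = 147
Divisors of 147: 1, 3, 7, 21, 49, 147

Possible subgroup orders: {1, 3, 7, 21, 49, 147}


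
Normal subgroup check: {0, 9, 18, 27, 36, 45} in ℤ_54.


H = {0, 9, 18, 27, 36, 45} in ℤ_54
ℤ_54 is abelian; every subgroup of an abelian group is normal

Yes, normal subgroup


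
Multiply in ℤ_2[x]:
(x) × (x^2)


Expand and collect like terms; reduce coefficients mod 2:
x^0: 0·0 = 0 ≡ 0 (mod 2)
x^1: 0·0 + 1·0 = 0 ≡ 0 (mod 2)
x^2: 0·1 + 1·0 = 0 ≡ 0 (mod 2)
x^3: 1·1 = 1 ≡ 1 (mod 2)
Result: x^3

f · g = x^3


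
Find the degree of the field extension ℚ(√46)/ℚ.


√46 has minimal polynomial x² - 46 (irreducible over ℚ since 46 is squarefree)

[ℚ(√46)/ℚ] = 2


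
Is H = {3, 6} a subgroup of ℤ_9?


Subgroup test for H = {3, 6} in (ℤ_9, +):
(1) 0 ∈ H? No
(2) Closure: for all a,b ∈ H, (a+b) mod 9 ∈ H? No  [counterexample: 3 + 6 = 0 ∉ H]
(3) Inverses: for all a ∈ H, -a mod 9 ∈ H? Yes

No, H is not a subgroup of ℤ_9


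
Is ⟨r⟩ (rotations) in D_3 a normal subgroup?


H = ⟨r⟩ (rotations) in D_3
The rotation subgroup ⟨r⟩ has index 2 in D_3, so it is normal

Yes, normal subgroup


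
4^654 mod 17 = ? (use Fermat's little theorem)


Fermat's little theorem: if p is prime and gcd(a,p)=1, then a^(p-1) ≡ 1 (mod p)
p = 17 is prime, gcd(4,17) = 1
Reduce exponent: 654 mod 16 = 14
So 4^654 ≡ 4^14 (mod 17)
4^14 mod 17 = 16

4^654 ≡ 16 (mod 17)


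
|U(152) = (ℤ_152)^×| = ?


U(n) is the group of units mod n; |U(n)| = φ(n)
|U(152)| = φ(152) = 72

|U(152) = (ℤ_152)^×| = 72


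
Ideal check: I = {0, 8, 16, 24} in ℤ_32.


Check ideal conditions for I = {0, 8, 16, 24} in ℤ_32:
(1) I is an additive subgroup? Yes
(2) For r ∈ ℤ_32 and a ∈ I: r·a ∈ I? Yes

Yes, I is an ideal of ℤ_32


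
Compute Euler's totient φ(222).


Factor n: 222 = 2 × 3 × 37
φ(n) = n · ∏(1 - 1/p) over distinct primes p | n
φ(222) = 222 · (1 - 1/2) · (1 - 1/3) · (1 - 1/37) = 72

φ(222) = 72


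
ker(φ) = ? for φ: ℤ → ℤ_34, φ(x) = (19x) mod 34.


Kernel = preimage of identity
ker(φ) = {x ∈ ℤ : 19x ≡ 0 (mod 34)}. gcd(19,34) = 1, so 19x ≡ 0 (mod 34) ⟺ x ≡ 0 (mod 34/1 = 34). Hence ker(φ) = 34ℤ

ker(φ) = 34ℤ


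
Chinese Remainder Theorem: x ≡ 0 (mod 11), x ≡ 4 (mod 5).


m₁ = 11, m₂ = 5, gcd = 1, so CRT applies. M = m₁·m₂ = 55
Let M₁ = M/m₁ = 5, M₂ = M/m₂ = 11
Find y₁ ≡ M₁⁻¹ (mod m₁): 5⁻¹ ≡ 9 (mod 11)
Find y₂ ≡ M₂⁻¹ (mod m₂): 11⁻¹ ≡ 1 (mod 5)
x = a₁·M₁·y₁ + a₂·M₂·y₂ = 0·5·9 + 4·11·1 = 44
Reduce mod 55: x ≡ 44
Check: 44 mod 11 = 0 ✓, 44 mod 5 = 4 ✓

x ≡ 44 (mod 55)


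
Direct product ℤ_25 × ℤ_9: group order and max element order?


|ℤ_25 × ℤ_9| = 25 × 9 = 225
Max element order = lcm(25,9) = 225
Cyclic? Yes (gcd=1)

|ℤ_25×ℤ_9| = 225, max element order = 225


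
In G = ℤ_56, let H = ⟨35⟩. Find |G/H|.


|⟨35⟩| = n / gcd(35, 56) = 56 / 7 = 8
H is normal (ℤ_56 is abelian).
|G/H| = |G| / |H| = 56 / 8 = 7

|G/H| = 7


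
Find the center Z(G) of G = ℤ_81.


Z(G) = {g ∈ G | gx = xg for all x ∈ G}
ℤ_81 is abelian, so Z(G) = G

Z(ℤ_81) = ℤ_81


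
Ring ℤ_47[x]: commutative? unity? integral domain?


ℤ_47 is a field (n prime), so ℤ_47[x] is a commutative integral domain with unity
Commutative: Yes
Integral domain: Yes
Has unity: Yes

ℤ_47[x]: Commutative=Yes, Unity=Yes


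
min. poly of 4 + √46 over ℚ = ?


Let α = 4 + √46. Then α - 4 = √46, so (α - 4)² = 46, giving α² - 8α - 30 = 0. Degree 2 and α ∉ ℚ, so this is the minimal polynomial.

Minimal polynomial: x² - 8x - 30


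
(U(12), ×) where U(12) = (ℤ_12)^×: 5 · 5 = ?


Operation: multiplication mod 12
5 · 5 = (a × b) mod 12 with a = 5, b = 5

5 · 5 = 1


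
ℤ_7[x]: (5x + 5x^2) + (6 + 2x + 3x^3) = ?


Add coefficients mod 7:
x^0: 0 + 6 = 6 (mod 7)
x^1: 5 + 2 = 0 (mod 7)
x^2: 5 + 0 = 5 (mod 7)
x^3: 0 + 3 = 3 (mod 7)
Result: 6 + 5x^2 + 3x^3

f + g = 6 + 5x^2 + 3x^3


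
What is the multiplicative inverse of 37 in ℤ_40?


Use the extended Euclidean algorithm to write 1 = 37·s + 40·t; then s mod 40 is the inverse.
Euclidean algorithm:
  37 = 0·40 + 37
  40 = 1·37 + 3
  37 = 12·3 + 1
  3 = 3·1 + 0
gcd(37,40) = 1
Back-substitution gives: 37·(13) + 40·(-12) = 1
So 37⁻¹ ≡ 13 ≡ 13 (mod 40)
Check: 37 × 13 = 481 ≡ 1 (mod 40) ✓

37⁻¹ ≡ 13 (mod 40)


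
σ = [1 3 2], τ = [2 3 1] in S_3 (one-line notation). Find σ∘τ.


σ∘τ: apply τ first, then σ
1 →τ 2 →σ 3
2 →τ 3 →σ 2
3 →τ 1 →σ 1

σ∘τ = [3 2 1]


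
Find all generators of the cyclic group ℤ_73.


g generates ℤ_n iff gcd(g,n) = 1
Prime factors of 73: 73
Generators are g ∈ {1,...,72} not divisible by any of these primes.
Generators: {1, 2, 3, 4, 5, 6, 7, 8, 9, 10, 11, 12, 13, 14, 15, 16, 17, 18, 19, 20, 21, 22, 23, 24, 25, 26, 27, 28, 29, 30, 31, 32, 33, 34, 35, 36, 37, 38, 39, 40, 41, 42, 43, 44, 45, 46, 47, 48, 49, 50, 51, 52, 53, 54, 55, 56, 57, 58, 59, 60, 61, 62, 63, 64, 65, 66, 67, 68, 69, 70, 71, 72}
Number of generators = φ(73) = 72

Generators of ℤ_73 = {1, 2, 3, 4, 5, 6, 7, 8, 9, 10, 11, 12, 13, 14, 15, 16, 17, 18, 19, 20, 21, 22, 23, 24, 25, 26, 27, 28, 29, 30, 31, 32, 33, 34, 35, 36, 37, 38, 39, 40, 41, 42, 43, 44, 45, 46, 47, 48, 49, 50, 51, 52, 53, 54, 55, 56, 57, 58, 59, 60, 61, 62, 63, 64, 65, 66, 67, 68, 69, 70, 71, 72}


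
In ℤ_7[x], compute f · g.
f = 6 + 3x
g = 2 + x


Expand and collect like terms; reduce coefficients mod 7:
x^0: 6·2 = 12 ≡ 5 (mod 7)
x^1: 6·1 + 3·2 = 12 ≡ 5 (mod 7)
x^2: 3·1 = 3 ≡ 3 (mod 7)
Result: 5 + 5x + 3x^2

f · g = 5 + 5x + 3x^2


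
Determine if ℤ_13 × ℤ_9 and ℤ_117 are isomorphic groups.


Comparing ℤ_13 × ℤ_9 and ℤ_117:
gcd(13,9) = 1, so ℤ_13 × ℤ_9 ≅ ℤ_117 (CRT)

Yes, ℤ_13 × ℤ_9 ≅ ℤ_117


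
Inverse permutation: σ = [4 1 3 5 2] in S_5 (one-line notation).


To find σ⁻¹, swap domain and range:
σ(1) = 4 → σ⁻¹(4) = 1
σ(2) = 1 → σ⁻¹(1) = 2
σ(3) = 3 → σ⁻¹(3) = 3
σ(4) = 5 → σ⁻¹(5) = 4
σ(5) = 2 → σ⁻¹(2) = 5

σ⁻¹ = [2 5 3 1 4]


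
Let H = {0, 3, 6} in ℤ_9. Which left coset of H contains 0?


0 + H = {0 + h (mod 9) : h ∈ H}
0+0=0, 0+3=3, 0+6=6

0 + H = {0, 3, 6}


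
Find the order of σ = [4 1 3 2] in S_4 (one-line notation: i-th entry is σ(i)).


Cycle decomposition: (1 4 2)
Cycle lengths: 3
Order = lcm(3) = 3

ord(σ) = 3


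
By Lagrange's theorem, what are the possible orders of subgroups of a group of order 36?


Lagrange's theorem: |H| divides |G|
|G| = 36
Divisors of 36: 1, 2, 3, 4, 6, 9, 12, 18, 36

Possible subgroup orders: {1, 2, 3, 4, 6, 9, 12, 18, 36}


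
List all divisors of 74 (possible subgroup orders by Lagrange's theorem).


Lagrange's theorem: |H| divides |G|
|G| = 74
Divisors of 74: 1, 2, 37, 74

Possible subgroup orders: {1, 2, 37, 74}


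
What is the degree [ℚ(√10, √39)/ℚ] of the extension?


[ℚ(√10,√39):ℚ] = [ℚ(√10,√39):ℚ(√10)]·[ℚ(√10):ℚ] = 2·2 = 4

[ℚ(√10, √39)/ℚ] = 4


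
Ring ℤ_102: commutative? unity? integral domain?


ℤ_102 is a commutative ring with unity 1; 102 = 2×51 is composite, so 2·51 ≡ 0 gives zero divisors (not an integral domain)
Commutative: Yes
Integral domain: No
Has unity: Yes

ℤ_102: Commutative=Yes, Unity=Yes


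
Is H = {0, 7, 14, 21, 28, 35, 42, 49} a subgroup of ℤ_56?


Subgroup test for H = {0, 7, 14, 21, 28, 35, 42, 49} in (ℤ_56, +):
(1) 0 ∈ H? Yes
(2) Closure: for all a,b ∈ H, (a+b) mod 56 ∈ H? Yes
(3) Inverses: for all a ∈ H, -a mod 56 ∈ H? Yes

Yes, H is a subgroup of ℤ_56


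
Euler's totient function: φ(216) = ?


Factor n: 216 = 2^3 × 3^3
φ(n) = n · ∏(1 - 1/p) over distinct primes p | n
φ(216) = 216 · (1 - 1/2) · (1 - 1/3) = 72

φ(216) = 72


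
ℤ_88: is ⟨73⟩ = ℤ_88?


g generates ℤ_n iff gcd(g, n) = 1
gcd(73, 88) = 1
Since gcd = 1, 73 is a generator.

Yes, 73 generates ℤ_88


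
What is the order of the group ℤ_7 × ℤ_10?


|A × B| = |A| · |B|
|ℤ_7 × ℤ_10| = 7 × 10 = 70

|ℤ_7 × ℤ_10| = 70


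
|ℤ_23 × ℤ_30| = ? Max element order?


|ℤ_23 × ℤ_30| = 23 × 30 = 690
Max element order = lcm(23,30) = 690
Cyclic? Yes (gcd=1)

|ℤ_23×ℤ_30| = 690, max element order = 690


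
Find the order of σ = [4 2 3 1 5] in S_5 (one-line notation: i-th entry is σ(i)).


Cycle decomposition: (1 4)
Cycle lengths: 2
Order = lcm(2) = 2

ord(σ) = 2


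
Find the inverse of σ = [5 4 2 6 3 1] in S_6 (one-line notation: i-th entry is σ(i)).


To find σ⁻¹, swap domain and range:
σ(1) = 5 → σ⁻¹(5) = 1
σ(2) = 4 → σ⁻¹(4) = 2
σ(3) = 2 → σ⁻¹(2) = 3
σ(4) = 6 → σ⁻¹(6) = 4
σ(5) = 3 → σ⁻¹(3) = 5
σ(6) = 1 → σ⁻¹(1) = 6

σ⁻¹ = [6 3 5 2 1 4]


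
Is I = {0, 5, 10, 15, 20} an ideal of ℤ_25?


Check ideal conditions for I = {0, 5, 10, 15, 20} in ℤ_25:
(1) I is an additive subgroup? Yes
(2) For r ∈ ℤ_25 and a ∈ I: r·a ∈ I? Yes

Yes, I is an ideal of ℤ_25


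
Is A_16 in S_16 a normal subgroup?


H = A_16 in S_16
A_16 has index 2 in S_16, and every subgroup of index 2 is normal

Yes, normal subgroup


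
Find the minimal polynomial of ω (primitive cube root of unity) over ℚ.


ω satisfies x² + x + 1 = 0 (the cyclotomic polynomial Φ₃)

Minimal polynomial: x² + x + 1


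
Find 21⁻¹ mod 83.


Use the extended Euclidean algorithm to write 1 = 21·s + 83·t; then s mod 83 is the inverse.
Euclidean algorithm:
  21 = 0·83 + 21
  83 = 3·21 + 20
  21 = 1·20 + 1
  20 = 20·1 + 0
gcd(21,83) = 1
Back-substitution gives: 21·(4) + 83·(-1) = 1
So 21⁻¹ ≡ 4 ≡ 4 (mod 83)
Check: 21 × 4 = 84 ≡ 1 (mod 83) ✓

21⁻¹ ≡ 4 (mod 83)


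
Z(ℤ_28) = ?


Z(G) = {g ∈ G | gx = xg for all x ∈ G}
ℤ_28 is abelian, so Z(G) = G

Z(ℤ_28) = ℤ_28


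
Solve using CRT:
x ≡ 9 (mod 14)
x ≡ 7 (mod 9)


m₁ = 14, m₂ = 9, gcd = 1, so CRT applies. M = m₁·m₂ = 126
Let M₁ = M/m₁ = 9, M₂ = M/m₂ = 14
Find y₁ ≡ M₁⁻¹ (mod m₁): 9⁻¹ ≡ 11 (mod 14)
Find y₂ ≡ M₂⁻¹ (mod m₂): 14⁻¹ ≡ 2 (mod 9)
x = a₁·M₁·y₁ + a₂·M₂·y₂ = 9·9·11 + 7·14·2 = 1087
Reduce mod 126: x ≡ 79
Check: 79 mod 14 = 9 ✓, 79 mod 9 = 7 ✓

x ≡ 79 (mod 126)


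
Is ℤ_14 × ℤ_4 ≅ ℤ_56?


Comparing ℤ_14 × ℤ_4 and ℤ_56:
gcd(14,4) = 2 ≠ 1. Max element order in ℤ_14×ℤ_4 is lcm(14,4) = 28 < 56, so it has no element of order 56

No, ℤ_14 × ℤ_4 ≇ ℤ_56


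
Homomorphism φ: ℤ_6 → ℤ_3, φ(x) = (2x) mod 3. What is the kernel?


Kernel = preimage of identity
ker(φ) = {x ∈ ℤ_6 : 2x ≡ 0 (mod 3)}. Since 3 | 6, φ is well-defined. The kernel is the cyclic subgroup ⟨3⟩ of ℤ_6 (order 2), i.e. {0, 3}

ker(φ) = {0, 3}


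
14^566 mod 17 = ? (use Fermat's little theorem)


Fermat's little theorem: if p is prime and gcd(a,p)=1, then a^(p-1) ≡ 1 (mod p)
p = 17 is prime, gcd(14,17) = 1
Reduce exponent: 566 mod 16 = 6
So 14^566 ≡ 14^6 (mod 17)
14^6 mod 17 = 15

14^566 ≡ 15 (mod 17)


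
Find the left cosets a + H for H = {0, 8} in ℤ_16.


H = {0, 8}, |H| = 2
Number of cosets = |G|/|H| = 16/2 = 8
0 + H = {0, 8}
1 + H = {1, 9}
2 + H = {2, 10}
3 + H = {3, 11}
4 + H = {4, 12}
5 + H = {5, 13}
6 + H = {6, 14}
7 + H = {7, 15}

Cosets: 0+H={0,8}; 1+H={1,9}; 2+H={2,10}; 3+H={3,11}; 4+H={4,12}; 5+H={5,13}; 6+H={6,14}; 7+H={7,15}


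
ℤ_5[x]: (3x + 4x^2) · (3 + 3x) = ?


Expand and collect like terms; reduce coefficients mod 5:
x^0: 0·3 = 0 ≡ 0 (mod 5)
x^1: 0·3 + 3·3 = 9 ≡ 4 (mod 5)
x^2: 3·3 + 4·3 = 21 ≡ 1 (mod 5)
x^3: 4·3 = 12 ≡ 2 (mod 5)
Result: 4x + x^2 + 2x^3

f · g = 4x + x^2 + 2x^3


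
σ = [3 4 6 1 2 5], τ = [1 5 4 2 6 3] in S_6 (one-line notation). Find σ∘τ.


σ∘τ: apply τ first, then σ
1 →τ 1 →σ 3
2 →τ 5 →σ 2
3 →τ 4 →σ 1
4 →τ 2 →σ 4
5 →τ 6 →σ 5
6 →τ 3 →σ 6

σ∘τ = [3 2 1 4 5 6]


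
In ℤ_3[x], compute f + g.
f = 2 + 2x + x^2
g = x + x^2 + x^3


Add coefficients mod 3:
x^0: 2 + 0 = 2 (mod 3)
x^1: 2 + 1 = 0 (mod 3)
x^2: 1 + 1 = 2 (mod 3)
x^3: 0 + 1 = 1 (mod 3)
Result: 2 + 2x^2 + x^3

f + g = 2 + 2x^2 + x^3


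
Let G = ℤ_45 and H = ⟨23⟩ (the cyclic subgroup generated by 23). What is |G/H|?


|⟨23⟩| = n / gcd(23, 45) = 45 / 1 = 45
H is normal (ℤ_45 is abelian).
|G/H| = |G| / |H| = 45 / 45 = 1

|G/H| = 1


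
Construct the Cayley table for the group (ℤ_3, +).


Elements: {0, 1, 2}
Operation: addition mod 3
Entry (a, b) = (a + b) mod 3

Cayley table:
  | 0 | 1 | 2
0 | 0 | 1 | 2
1 | 1 | 2 | 0
2 | 2 | 0 | 1


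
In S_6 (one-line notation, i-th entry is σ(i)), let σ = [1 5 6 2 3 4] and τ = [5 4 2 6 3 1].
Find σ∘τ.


σ∘τ: apply τ first, then σ
1 →τ 5 →σ 3
2 →τ 4 →σ 2
3 →τ 2 →σ 5
4 →τ 6 →σ 4
5 →τ 3 →σ 6
6 →τ 1 →σ 1

σ∘τ = [3 2 5 4 6 1]


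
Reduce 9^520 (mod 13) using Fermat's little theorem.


Fermat's little theorem: if p is prime and gcd(a,p)=1, then a^(p-1) ≡ 1 (mod p)
p = 13 is prime, gcd(9,13) = 1
Reduce exponent: 520 mod 12 = 4
So 9^520 ≡ 9^4 (mod 13)
9^4 mod 13 = 9

9^520 ≡ 9 (mod 13)


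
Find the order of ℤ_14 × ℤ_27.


|A × B| = |A| · |B|
|ℤ_14 × ℤ_27| = 14 × 27 = 378

|ℤ_14 × ℤ_27| = 378


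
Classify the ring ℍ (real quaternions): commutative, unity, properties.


quaternion multiplication is non-commutative (ij = k ≠ ji = -k); has unity 1; a division ring but not an integral domain since integral domains are commutative by convention
Commutative: No
Integral domain: No
Has unity: Yes

ℍ (real quaternions): Commutative=No, Unity=Yes


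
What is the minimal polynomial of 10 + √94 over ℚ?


Let α = 10 + √94. Then α - 10 = √94, so (α - 10)² = 94, giving α² - 20α + 6 = 0. Degree 2 and α ∉ ℚ, so this is the minimal polynomial.

Minimal polynomial: x² - 20x + 6


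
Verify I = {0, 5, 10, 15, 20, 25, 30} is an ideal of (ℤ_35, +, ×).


Check ideal conditions for I = {0, 5, 10, 15, 20, 25, 30} in ℤ_35:
(1) I is an additive subgroup? Yes
(2) For r ∈ ℤ_35 and a ∈ I: r·a ∈ I? Yes

Yes, I is an ideal of ℤ_35


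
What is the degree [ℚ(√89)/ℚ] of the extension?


√89 has minimal polynomial x² - 89 (irreducible over ℚ since 89 is squarefree)

[ℚ(√89)/ℚ] = 2


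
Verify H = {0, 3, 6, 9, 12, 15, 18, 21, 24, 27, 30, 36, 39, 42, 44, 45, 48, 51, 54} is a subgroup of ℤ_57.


Subgroup test for H = {0, 3, 6, 9, 12, 15, 18, 21, 24, 27, 30, 36, 39, 42, 44, 45, 48, 51, 54} in (ℤ_57, +):
(1) 0 ∈ H? Yes
(2) Closure: for all a,b ∈ H, (a+b) mod 57 ∈ H? No  [counterexample: 3 + 30 = 33 ∉ H]
(3) Inverses: for all a ∈ H, -a mod 57 ∈ H? No

No, H is not a subgroup of ℤ_57


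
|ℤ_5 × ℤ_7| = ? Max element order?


|ℤ_5 × ℤ_7| = 5 × 7 = 35
Max element order = lcm(5,7) = 35
Cyclic? Yes (gcd=1)

|ℤ_5×ℤ_7| = 35, max element order = 35


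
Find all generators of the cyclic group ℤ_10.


g generates ℤ_n iff gcd(g,n) = 1
Checking each g ∈ {1,...,9}:
gcd(1,10) = 1
gcd(2,10) = 2
gcd(3,10) = 1
gcd(4,10) = 2
gcd(5,10) = 5
gcd(6,10) = 2
gcd(7,10) = 1
gcd(8,10) = 2
gcd(9,10) = 1
Generators: {1, 3, 7, 9}
Number of generators = φ(10) = 4

Generators of ℤ_10 = {1, 3, 7, 9}


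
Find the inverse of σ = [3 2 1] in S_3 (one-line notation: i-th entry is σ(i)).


To find σ⁻¹, swap domain and range:
σ(1) = 3 → σ⁻¹(3) = 1
σ(2) = 2 → σ⁻¹(2) = 2
σ(3) = 1 → σ⁻¹(1) = 3

σ⁻¹ = [3 2 1]


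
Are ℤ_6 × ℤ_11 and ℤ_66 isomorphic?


Comparing ℤ_6 × ℤ_11 and ℤ_66:
gcd(6,11) = 1, so ℤ_6 × ℤ_11 ≅ ℤ_66 (CRT)

Yes, ℤ_6 × ℤ_11 ≅ ℤ_66


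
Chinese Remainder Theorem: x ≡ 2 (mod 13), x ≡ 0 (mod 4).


m₁ = 13, m₂ = 4, gcd = 1, so CRT applies. M = m₁·m₂ = 52
Let M₁ = M/m₁ = 4, M₂ = M/m₂ = 13
Find y₁ ≡ M₁⁻¹ (mod m₁): 4⁻¹ ≡ 10 (mod 13)
Find y₂ ≡ M₂⁻¹ (mod m₂): 13⁻¹ ≡ 1 (mod 4)
x = a₁·M₁·y₁ + a₂·M₂·y₂ = 2·4·10 + 0·13·1 = 80
Reduce mod 52: x ≡ 28
Check: 28 mod 13 = 2 ✓, 28 mod 4 = 0 ✓

x ≡ 28 (mod 52)


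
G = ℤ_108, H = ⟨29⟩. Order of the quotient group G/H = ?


|⟨29⟩| = n / gcd(29, 108) = 108 / 1 = 108
H is normal (ℤ_108 is abelian).
|G/H| = |G| / |H| = 108 / 108 = 1

|G/H| = 1


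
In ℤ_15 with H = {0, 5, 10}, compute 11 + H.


11 + H = {11 + h (mod 15) : h ∈ H}
11+0=11, 11+5=1, 11+10=6
11 + H = {1, 6, 11} = 1 + H

11 + H = {1, 6, 11}


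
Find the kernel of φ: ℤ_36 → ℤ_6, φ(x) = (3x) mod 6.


Kernel = preimage of identity
ker(φ) = {x ∈ ℤ_36 : 3x ≡ 0 (mod 6)}. Since 6 | 36, φ is well-defined. The kernel is the cyclic subgroup ⟨2⟩ of ℤ_36 (order 18), i.e. {0, 2, 4, 6, 8, 10, 12, 14, 16, 18, 20, 22, 24, 26, 28, 30, 32, 34}

ker(φ) = {0, 2, 4, 6, 8, 10, 12, 14, 16, 18, 20, 22, 24, 26, 28, 30, 32, 34}


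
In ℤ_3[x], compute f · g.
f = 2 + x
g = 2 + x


Expand and collect like terms; reduce coefficients mod 3:
x^0: 2·2 = 4 ≡ 1 (mod 3)
x^1: 2·1 + 1·2 = 4 ≡ 1 (mod 3)
x^2: 1·1 = 1 ≡ 1 (mod 3)
Result: 1 + x + x^2

f · g = 1 + x + x^2


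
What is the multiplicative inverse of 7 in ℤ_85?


Use the extended Euclidean algorithm to write 1 = 7·s + 85·t; then s mod 85 is the inverse.
Euclidean algorithm:
  7 = 0·85 + 7
  85 = 12·7 + 1
  7 = 7·1 + 0
gcd(7,85) = 1
Back-substitution gives: 7·(-12) + 85·(1) = 1
So 7⁻¹ ≡ -12 ≡ 73 (mod 85)
Check: 7 × 73 = 511 ≡ 1 (mod 85) ✓

7⁻¹ ≡ 73 (mod 85)


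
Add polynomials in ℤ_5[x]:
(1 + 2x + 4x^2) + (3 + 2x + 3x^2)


Add coefficients mod 5:
x^0: 1 + 3 = 4 (mod 5)
x^1: 2 + 2 = 4 (mod 5)
x^2: 4 + 3 = 2 (mod 5)
Result: 4 + 4x + 2x^2

f + g = 4 + 4x + 2x^2


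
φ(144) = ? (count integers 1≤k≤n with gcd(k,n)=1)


Factor n: 144 = 2^4 × 3^2
φ(n) = n · ∏(1 - 1/p) over distinct primes p | n
φ(144) = 144 · (1 - 1/2) · (1 - 1/3) = 48

φ(144) = 48


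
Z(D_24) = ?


Z(G) = {g ∈ G | gx = xg for all x ∈ G}
For even n, Z(D_n) = {e, r^(n/2)}: the 180° rotation r^12 commutes with every reflection and rotation

Z(D_24) = {e, r^12}


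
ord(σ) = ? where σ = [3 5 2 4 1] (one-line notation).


Cycle decomposition: (1 3 2 5)
Cycle lengths: 4
Order = lcm(4) = 4

ord(σ) = 4


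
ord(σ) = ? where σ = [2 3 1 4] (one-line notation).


Cycle decomposition: (1 2 3)
Cycle lengths: 3
Order = lcm(3) = 3

ord(σ) = 3


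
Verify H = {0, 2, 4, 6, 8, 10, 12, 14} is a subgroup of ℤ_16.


Subgroup test for H = {0, 2, 4, 6, 8, 10, 12, 14} in (ℤ_16, +):
(1) 0 ∈ H? Yes
(2) Closure: for all a,b ∈ H, (a+b) mod 16 ∈ H? Yes
(3) Inverses: for all a ∈ H, -a mod 16 ∈ H? Yes

Yes, H is a subgroup of ℤ_16


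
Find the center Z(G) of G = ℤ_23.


Z(G) = {g ∈ G | gx = xg for all x ∈ G}
ℤ_23 is abelian, so Z(G) = G

Z(ℤ_23) = ℤ_23


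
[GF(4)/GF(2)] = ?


GF(4) = GF(2^2), so the extension degree is 2

[GF(4)/GF(2)] = 2


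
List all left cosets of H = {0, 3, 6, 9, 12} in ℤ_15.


H = {0, 3, 6, 9, 12}, |H| = 5
Number of cosets = |G|/|H| = 15/5 = 3
0 + H = {0, 3, 6, 9, 12}
1 + H = {1, 4, 7, 10, 13}
2 + H = {2, 5, 8, 11, 14}

Cosets: 0+H={0,3,6,9,12}; 1+H={1,4,7,10,13}; 2+H={2,5,8,11,14}


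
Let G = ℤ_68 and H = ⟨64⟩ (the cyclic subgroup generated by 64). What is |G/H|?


|⟨64⟩| = n / gcd(64, 68) = 68 / 4 = 17
H is normal (ℤ_68 is abelian).
|G/H| = |G| / |H| = 68 / 17 = 4

|G/H| = 4


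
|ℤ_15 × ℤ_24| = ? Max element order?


|ℤ_15 × ℤ_24| = 15 × 24 = 360
Max element order = lcm(15,24) = 120
Cyclic? No (gcd=3)

|ℤ_15×ℤ_24| = 360, max element order = 120


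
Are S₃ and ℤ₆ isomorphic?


Comparing S₃ and ℤ₆:
S₃ is non-abelian, ℤ₆ is abelian

No, S₃ ≇ ℤ₆


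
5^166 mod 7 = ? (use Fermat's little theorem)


Fermat's little theorem: if p is prime and gcd(a,p)=1, then a^(p-1) ≡ 1 (mod p)
p = 7 is prime, gcd(5,7) = 1
Reduce exponent: 166 mod 6 = 4
So 5^166 ≡ 5^4 (mod 7)
5^4 mod 7 = 2

5^166 ≡ 2 (mod 7)


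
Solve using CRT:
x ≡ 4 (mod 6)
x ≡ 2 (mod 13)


m₁ = 6, m₂ = 13, gcd = 1, so CRT applies. M = m₁·m₂ = 78
Let M₁ = M/m₁ = 13, M₂ = M/m₂ = 6
Find y₁ ≡ M₁⁻¹ (mod m₁): 13⁻¹ ≡ 1 (mod 6)
Find y₂ ≡ M₂⁻¹ (mod m₂): 6⁻¹ ≡ 11 (mod 13)
x = a₁·M₁·y₁ + a₂·M₂·y₂ = 4·13·1 + 2·6·11 = 184
Reduce mod 78: x ≡ 28
Check: 28 mod 6 = 4 ✓, 28 mod 13 = 2 ✓

x ≡ 28 (mod 78)


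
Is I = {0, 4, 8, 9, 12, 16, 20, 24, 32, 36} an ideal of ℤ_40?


Check ideal conditions for I = {0, 4, 8, 9, 12, 16, 20, 24, 32, 36} in ℤ_40:
(1) I is an additive subgroup? No
(2) For r ∈ ℤ_40 and a ∈ I: r·a ∈ I? No  [counterexample: r=2, a=9, r·a mod 40 = 18 ∉ I]

No, I is not an ideal of ℤ_40


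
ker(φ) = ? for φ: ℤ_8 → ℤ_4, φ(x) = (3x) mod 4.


Kernel = preimage of identity
ker(φ) = {x ∈ ℤ_8 : 3x ≡ 0 (mod 4)}. Since 4 | 8, φ is well-defined. The kernel is the cyclic subgroup ⟨4⟩ of ℤ_8 (order 2), i.e. {0, 4}

ker(φ) = {0, 4}


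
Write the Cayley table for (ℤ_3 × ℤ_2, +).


Elements: {(0,0), (0,1), (1,0), (1,1), (2,0), (2,1)}
Operation: componentwise addition mod (3, 2)
Entry (a, b) = ((a₁+b₁) mod 3, (a₂+b₂) mod 2)

Cayley table:
      | (0,0) | (0,1) | (1,0) | (1,1) | (2,0) | (2,1)
(0,0) | (0,0) | (0,1) | (1,0) | (1,1) | (2,0) | (2,1)
(0,1) | (0,1) | (0,0) | (1,1) | (1,0) | (2,1) | (2,0)
(1,0) | (1,0) | (1,1) | (2,0) | (2,1) | (0,0) | (0,1)
(1,1) | (1,1) | (1,0) | (2,1) | (2,0) | (0,1) | (0,0)
(2,0) | (2,0) | (2,1) | (0,0) | (0,1) | (1,0) | (1,1)
(2,1) | (2,1) | (2,0) | (0,1) | (0,0) | (1,1) | (1,0)


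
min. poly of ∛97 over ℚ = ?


∛97 satisfies x³ - 97 = 0, irreducible over ℚ (no rational root; 97 is not a perfect cube)

Minimal polynomial: x³ - 97


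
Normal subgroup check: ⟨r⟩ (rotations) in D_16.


H = ⟨r⟩ (rotations) in D_16
The rotation subgroup ⟨r⟩ has index 2 in D_16, so it is normal

Yes, normal subgroup


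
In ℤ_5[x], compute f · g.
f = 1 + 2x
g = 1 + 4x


Expand and collect like terms; reduce coefficients mod 5:
x^0: 1·1 = 1 ≡ 1 (mod 5)
x^1: 1·4 + 2·1 = 6 ≡ 1 (mod 5)
x^2: 2·4 = 8 ≡ 3 (mod 5)
Result: 1 + x + 3x^2

f · g = 1 + x + 3x^2


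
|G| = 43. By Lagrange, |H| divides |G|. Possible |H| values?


Lagrange's theorem: |H| divides |G|
|G| = 43
Divisors of 43: 1, 43

Possible subgroup orders: {1, 43}


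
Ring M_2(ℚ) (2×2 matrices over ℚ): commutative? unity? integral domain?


Matrix multiplication is non-commutative for n ≥ 2; the identity matrix I is the unity; singular matrices give zero divisors, so not an integral domain
Commutative: No
Integral domain: No
Has unity: Yes

M_2(ℚ) (2×2 matrices over ℚ): Commutative=No, Unity=Yes


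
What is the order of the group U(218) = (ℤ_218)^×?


U(n) is the group of units mod n; |U(n)| = φ(n)
|U(218)| = φ(218) = 108

|U(218) = (ℤ_218)^×| = 108


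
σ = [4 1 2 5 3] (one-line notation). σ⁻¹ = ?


To find σ⁻¹, swap domain and range:
σ(1) = 4 → σ⁻¹(4) = 1
σ(2) = 1 → σ⁻¹(1) = 2
σ(3) = 2 → σ⁻¹(2) = 3
σ(4) = 5 → σ⁻¹(5) = 4
σ(5) = 3 → σ⁻¹(3) = 5

σ⁻¹ = [2 3 5 1 4]


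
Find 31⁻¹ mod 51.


Use the extended Euclidean algorithm to write 1 = 31·s + 51·t; then s mod 51 is the inverse.
Euclidean algorithm:
  31 = 0·51 + 31
  51 = 1·31 + 20
  31 = 1·20 + 11
  20 = 1·11 + 9
  11 = 1·9 + 2
  9 = 4·2 + 1
  2 = 2·1 + 0
gcd(31,51) = 1
Back-substitution gives: 31·(-23) + 51·(14) = 1
So 31⁻¹ ≡ -23 ≡ 28 (mod 51)
Check: 31 × 28 = 868 ≡ 1 (mod 51) ✓

31⁻¹ ≡ 28 (mod 51)


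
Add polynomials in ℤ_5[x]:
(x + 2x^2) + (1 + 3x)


Add coefficients mod 5:
x^0: 0 + 1 = 1 (mod 5)
x^1: 1 + 3 = 4 (mod 5)
x^2: 2 + 0 = 2 (mod 5)
Result: 1 + 4x + 2x^2

f + g = 1 + 4x + 2x^2


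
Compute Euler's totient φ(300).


Factor n: 300 = 2^2 × 3 × 5^2
φ(n) = n · ∏(1 - 1/p) over distinct primes p | n
φ(300) = 300 · (1 - 1/2) · (1 - 1/3) · (1 - 1/5) = 80

φ(300) = 80


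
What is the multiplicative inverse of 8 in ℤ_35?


Use the extended Euclidean algorithm to write 1 = 8·s + 35·t; then s mod 35 is the inverse.
Euclidean algorithm:
  8 = 0·35 + 8
  35 = 4·8 + 3
  8 = 2·3 + 2
  3 = 1·2 + 1
  2 = 2·1 + 0
gcd(8,35) = 1
Back-substitution gives: 8·(-13) + 35·(3) = 1
So 8⁻¹ ≡ -13 ≡ 22 (mod 35)
Check: 8 × 22 = 176 ≡ 1 (mod 35) ✓

8⁻¹ ≡ 22 (mod 35)


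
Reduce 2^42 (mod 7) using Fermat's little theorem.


Fermat's little theorem: if p is prime and gcd(a,p)=1, then a^(p-1) ≡ 1 (mod p)
p = 7 is prime, gcd(2,7) = 1
Reduce exponent: 42 mod 6 = 0
So 2^42 ≡ 2^0 (mod 7)
2^0 = 1

2^42 ≡ 1 (mod 7)


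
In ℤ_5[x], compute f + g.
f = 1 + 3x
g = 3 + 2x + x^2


Add coefficients mod 5:
x^0: 1 + 3 = 4 (mod 5)
x^1: 3 + 2 = 0 (mod 5)
x^2: 0 + 1 = 1 (mod 5)
Result: 4 + x^2

f + g = 4 + x^2


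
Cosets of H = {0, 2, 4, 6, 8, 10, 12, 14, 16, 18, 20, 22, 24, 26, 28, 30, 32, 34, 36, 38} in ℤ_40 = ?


H = {0, 2, 4, 6, 8, 10, 12, 14, 16, 18, 20, 22, 24, 26, 28, 30, 32, 34, 36, 38}, |H| = 20
Number of cosets = |G|/|H| = 40/20 = 2
0 + H = {0, 2, 4, 6, 8, 10, 12, 14, 16, 18, 20, 22, 24, 26, 28, 30, 32, 34, 36, 38}
1 + H = {1, 3, 5, 7, 9, 11, 13, 15, 17, 19, 21, 23, 25, 27, 29, 31, 33, 35, 37, 39}

Cosets: 0+H={0,2,4,6,8,10,12,14,16,18,20,22,24,26,28,30,32,34,36,38}; 1+H={1,3,5,7,9,11,13,15,17,19,21,23,25,27,29,31,33,35,37,39}


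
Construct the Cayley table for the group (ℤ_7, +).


Elements: {0, 1, 2, 3, 4, 5, 6}
Operation: addition mod 7
Entry (a, b) = (a + b) mod 7

Cayley table:
  | 0 | 1 | 2 | 3 | 4 | 5 | 6
0 | 0 | 1 | 2 | 3 | 4 | 5 | 6
1 | 1 | 2 | 3 | 4 | 5 | 6 | 0
2 | 2 | 3 | 4 | 5 | 6 | 0 | 1
3 | 3 | 4 | 5 | 6 | 0 | 1 | 2
4 | 4 | 5 | 6 | 0 | 1 | 2 | 3
5 | 5 | 6 | 0 | 1 | 2 | 3 | 4
6 | 6 | 0 | 1 | 2 | 3 | 4 | 5


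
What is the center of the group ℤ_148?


Z(G) = {g ∈ G | gx = xg for all x ∈ G}
ℤ_148 is abelian, so Z(G) = G

Z(ℤ_148) = ℤ_148


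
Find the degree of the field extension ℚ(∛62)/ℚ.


∛62 has minimal polynomial x³ - 62 (irreducible over ℚ since 62 is not a perfect cube)

[ℚ(∛62)/ℚ] = 3


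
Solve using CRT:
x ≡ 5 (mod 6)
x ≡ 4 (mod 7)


m₁ = 6, m₂ = 7, gcd = 1, so CRT applies. M = m₁·m₂ = 42
Let M₁ = M/m₁ = 7, M₂ = M/m₂ = 6
Find y₁ ≡ M₁⁻¹ (mod m₁): 7⁻¹ ≡ 1 (mod 6)
Find y₂ ≡ M₂⁻¹ (mod m₂): 6⁻¹ ≡ 6 (mod 7)
x = a₁·M₁·y₁ + a₂·M₂·y₂ = 5·7·1 + 4·6·6 = 179
Reduce mod 42: x ≡ 11
Check: 11 mod 6 = 5 ✓, 11 mod 7 = 4 ✓

x ≡ 11 (mod 42)


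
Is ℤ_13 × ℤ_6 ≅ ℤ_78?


Comparing ℤ_13 × ℤ_6 and ℤ_78:
gcd(13,6) = 1, so ℤ_13 × ℤ_6 ≅ ℤ_78 (CRT)

Yes, ℤ_13 × ℤ_6 ≅ ℤ_78


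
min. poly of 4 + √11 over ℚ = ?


Let α = 4 + √11. Then α - 4 = √11, so (α - 4)² = 11, giving α² - 8α + 5 = 0. Degree 2 and α ∉ ℚ, so this is the minimal polynomial.

Minimal polynomial: x² - 8x + 5


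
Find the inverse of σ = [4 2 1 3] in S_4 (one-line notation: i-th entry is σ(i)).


To find σ⁻¹, swap domain and range:
σ(1) = 4 → σ⁻¹(4) = 1
σ(2) = 2 → σ⁻¹(2) = 2
σ(3) = 1 → σ⁻¹(1) = 3
σ(4) = 3 → σ⁻¹(3) = 4

σ⁻¹ = [3 2 4 1]


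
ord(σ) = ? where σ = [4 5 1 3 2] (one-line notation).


Cycle decomposition: (1 4 3) (2 5)
Cycle lengths: 3, 2
Order = lcm(3, 2) = 6

ord(σ) = 6


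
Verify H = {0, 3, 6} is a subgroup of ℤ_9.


Subgroup test for H = {0, 3, 6} in (ℤ_9, +):
(1) 0 ∈ H? Yes
(2) Closure: for all a,b ∈ H, (a+b) mod 9 ∈ H? Yes
(3) Inverses: for all a ∈ H, -a mod 9 ∈ H? Yes

Yes, H is a subgroup of ℤ_9


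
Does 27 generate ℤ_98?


g generates ℤ_n iff gcd(g, n) = 1
gcd(27, 98) = 1
Since gcd = 1, 27 is a generator.

Yes, 27 generates ℤ_98


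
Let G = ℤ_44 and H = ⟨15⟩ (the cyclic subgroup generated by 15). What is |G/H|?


|⟨15⟩| = n / gcd(15, 44) = 44 / 1 = 44
H is normal (ℤ_44 is abelian).
|G/H| = |G| / |H| = 44 / 44 = 1

|G/H| = 1


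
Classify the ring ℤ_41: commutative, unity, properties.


ℤ_41 is a commutative ring with unity 1; 41 is prime, so ℤ_41 is a field (hence an integral domain)
Commutative: Yes
Integral domain: Yes
Has unity: Yes

ℤ_41: Commutative=Yes, Unity=Yes


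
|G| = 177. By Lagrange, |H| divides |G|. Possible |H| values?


Lagrange's theorem: |H| divides |G|
|G| = 177
Divisors of 177: 1, 3, 59, 177

Possible subgroup orders: {1, 3, 59, 177}


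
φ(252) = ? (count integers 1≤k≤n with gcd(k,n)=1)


Factor n: 252 = 2^2 × 3^2 × 7
φ(n) = n · ∏(1 - 1/p) over distinct primes p | n
φ(252) = 252 · (1 - 1/2) · (1 - 1/3) · (1 - 1/7) = 72

φ(252) = 72


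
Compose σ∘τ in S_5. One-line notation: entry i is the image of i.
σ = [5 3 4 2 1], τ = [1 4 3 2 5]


σ∘τ: apply τ first, then σ
1 →τ 1 →σ 5
2 →τ 4 →σ 2
3 →τ 3 →σ 4
4 →τ 2 →σ 3
5 →τ 5 →σ 1

σ∘τ = [5 2 4 3 1]


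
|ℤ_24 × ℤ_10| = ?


|A × B| = |A| · |B|
|ℤ_24 × ℤ_10| = 24 × 10 = 240

|ℤ_24 × ℤ_10| = 240


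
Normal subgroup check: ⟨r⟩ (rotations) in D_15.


H = ⟨r⟩ (rotations) in D_15
The rotation subgroup ⟨r⟩ has index 2 in D_15, so it is normal

Yes, normal subgroup


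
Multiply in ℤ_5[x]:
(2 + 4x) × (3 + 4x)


Expand and collect like terms; reduce coefficients mod 5:
x^0: 2·3 = 6 ≡ 1 (mod 5)
x^1: 2·4 + 4·3 = 20 ≡ 0 (mod 5)
x^2: 4·4 = 16 ≡ 1 (mod 5)
Result: 1 + x^2

f · g = 1 + x^2


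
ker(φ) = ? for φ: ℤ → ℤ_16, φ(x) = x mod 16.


Kernel = preimage of identity
ker(φ) = {x ∈ ℤ : x ≡ 0 (mod 16)} = 16ℤ = {0, ±16, ±32, ...}

ker(φ) = 16ℤ


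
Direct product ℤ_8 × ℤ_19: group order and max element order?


|ℤ_8 × ℤ_19| = 8 × 19 = 152
Max element order = lcm(8,19) = 152
Cyclic? Yes (gcd=1)

|ℤ_8×ℤ_19| = 152, max element order = 152


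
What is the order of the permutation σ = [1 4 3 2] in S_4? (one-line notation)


Cycle decomposition: (2 4)
Cycle lengths: 2
Order = lcm(2) = 2

ord(σ) = 2


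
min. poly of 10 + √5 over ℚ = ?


Let α = 10 + √5. Then α - 10 = √5, so (α - 10)² = 5, giving α² - 20α + 95 = 0. Degree 2 and α ∉ ℚ, so this is the minimal polynomial.

Minimal polynomial: x² - 20x + 95


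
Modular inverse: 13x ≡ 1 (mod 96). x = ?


Use the extended Euclidean algorithm to write 1 = 13·s + 96·t; then s mod 96 is the inverse.
Euclidean algorithm:
  13 = 0·96 + 13
  96 = 7·13 + 5
  13 = 2·5 + 3
  5 = 1·3 + 2
  3 = 1·2 + 1
  2 = 2·1 + 0
gcd(13,96) = 1
Back-substitution gives: 13·(37) + 96·(-5) = 1
So 13⁻¹ ≡ 37 ≡ 37 (mod 96)
Check: 13 × 37 = 481 ≡ 1 (mod 96) ✓

13⁻¹ ≡ 37 (mod 96)


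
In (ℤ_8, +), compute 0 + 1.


Operation: addition mod 8
0 + 1 = (a + b) mod 8 with a = 0, b = 1

0 + 1 = 1


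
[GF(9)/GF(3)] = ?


GF(9) = GF(3^2), so the extension degree is 2

[GF(9)/GF(3)] = 2


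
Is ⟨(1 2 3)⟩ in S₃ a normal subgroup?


H = ⟨(1 2 3)⟩ in S₃
⟨(1 2 3)⟩ has order 3 and index 2 in S₃; index-2 subgroups are normal

Yes, normal subgroup


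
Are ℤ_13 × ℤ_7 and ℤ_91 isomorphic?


Comparing ℤ_13 × ℤ_7 and ℤ_91:
gcd(13,7) = 1, so ℤ_13 × ℤ_7 ≅ ℤ_91 (CRT)

Yes, ℤ_13 × ℤ_7 ≅ ℤ_91


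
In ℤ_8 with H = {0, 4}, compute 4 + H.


4 + H = {4 + h (mod 8) : h ∈ H}
4+0=4, 4+4=0
4 + H = {0, 4} = 0 + H

4 + H = {0, 4}


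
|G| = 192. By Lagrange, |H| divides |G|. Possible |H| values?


Lagrange's theorem: |H| divides |G|
|G| = 192
Divisors of 192: 1, 2, 3, 4, 6, 8, 12, 16, 24, 32, 48, 64, 96, 192

Possible subgroup orders: {1, 2, 3, 4, 6, 8, 12, 16, 24, 32, 48, 64, 96, 192}


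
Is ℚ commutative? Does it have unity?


ℚ is a field: commutative, has unity, every nonzero element is a unit (hence an integral domain)
Commutative: Yes
Integral domain: Yes
Has unity: Yes

ℚ: Commutative=Yes, Unity=Yes
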